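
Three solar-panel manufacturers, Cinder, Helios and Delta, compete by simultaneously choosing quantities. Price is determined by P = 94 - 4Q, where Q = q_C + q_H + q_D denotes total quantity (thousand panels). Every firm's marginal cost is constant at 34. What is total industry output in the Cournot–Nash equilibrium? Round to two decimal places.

A representative firm's profit is π_i = q_i(94 - 4Q) - 34q_i.
First-order condition (treating rivals' output as given): 60 - 8q_i - 4·Σ_{j≠i} q_j = 0.
With identical firms every q_j equals q_i, so Σ_{j≠i} q_j = 2q_i and 60 = 16q_i, giving q_i = 15/4.
Total output Q = 15/4 + 15/4 + 15/4 = 45/4.

11.25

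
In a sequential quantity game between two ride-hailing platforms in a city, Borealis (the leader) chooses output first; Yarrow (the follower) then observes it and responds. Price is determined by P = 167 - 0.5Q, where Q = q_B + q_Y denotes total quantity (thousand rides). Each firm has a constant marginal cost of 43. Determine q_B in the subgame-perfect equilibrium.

124

Solve by backward induction. Given q_B, the follower Yarrow maximises π_Y = (167 - (1/2)q_B - (1/2)q_Y)q_Y - 43q_Y.
Setting the follower's marginal profit to zero, 124 - (1/2)q_B - q_Y = 0, i.e. q_Y = (124 - (1/2)q_B).
Borealis substitutes q_Y(q_B) into its own profit: π_B = q_B(167 - (1/2)q_B - (124 - (1/2)q_B)/2) - 43q_B = (105 - (1/4)q_B)q_B - 43q_B.
The leader's first-order condition 62 - (1/2)q_B = 0 yields q_B = 124.
Then q_Y = (124 - (1/2)·124) = 62.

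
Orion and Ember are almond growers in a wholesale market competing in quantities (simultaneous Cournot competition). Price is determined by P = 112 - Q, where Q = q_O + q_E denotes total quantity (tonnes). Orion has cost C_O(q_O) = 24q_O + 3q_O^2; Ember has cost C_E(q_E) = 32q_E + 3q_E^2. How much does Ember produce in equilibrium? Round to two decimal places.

Orion's profit: π_O = (112 - Q)q_O - (24q_O + 3q_O²). Setting ∂π_O/∂q_O = 0: 88 - 8q_O - (q_E) = 0.
Ember's profit: π_E = (112 - Q)q_E - (32q_E + 3q_E²). Setting ∂π_E/∂q_E = 0: 80 - 8q_E - (q_O) = 0.
Rearranging gives the reaction functions q_O = (88 - q_E)/8 and q_E = (80 - q_O)/8.
Substituting one into the other gives q_O = 208/21 and q_E = 184/21.

8.76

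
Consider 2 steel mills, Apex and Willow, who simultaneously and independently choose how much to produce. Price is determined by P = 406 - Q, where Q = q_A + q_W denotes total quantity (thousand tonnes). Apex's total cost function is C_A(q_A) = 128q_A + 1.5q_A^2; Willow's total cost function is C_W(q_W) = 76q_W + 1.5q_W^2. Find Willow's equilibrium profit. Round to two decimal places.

8170.07

Apex's profit: π_A = (406 - Q)q_A - (128q_A + (3/2)q_A²). Setting ∂π_A/∂q_A = 0: 278 - 5q_A - (q_W) = 0.
Willow's profit: π_W = (406 - Q)q_W - (76q_W + (3/2)q_W²). Setting ∂π_W/∂q_W = 0: 330 - 5q_W - (q_A) = 0.
Rearranging gives the reaction functions q_A = (278 - q_W)/5 and q_W = (330 - q_A)/5.
Solving the pair: q_A = 265/6, q_W = 343/6.
Price P = 406 - 304/3 = 914/3.
Willow's profit: (914/3)·(343/6) - 76·(343/6) - (3/2)(343/6)² = 8170.0694.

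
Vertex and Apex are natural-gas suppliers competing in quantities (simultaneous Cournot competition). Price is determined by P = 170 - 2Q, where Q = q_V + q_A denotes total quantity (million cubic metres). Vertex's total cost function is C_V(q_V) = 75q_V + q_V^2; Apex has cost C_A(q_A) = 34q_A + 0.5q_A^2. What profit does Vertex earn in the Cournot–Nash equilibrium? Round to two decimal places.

182.88

Vertex's profit: π_V = (170 - 2Q)q_V - (75q_V + q_V²). Setting ∂π_V/∂q_V = 0: 95 - 6q_V - 2(q_A) = 0.
Apex's profit: π_A = (170 - 2Q)q_A - (34q_A + (1/2)q_A²). Setting ∂π_A/∂q_A = 0: 136 - 5q_A - 2(q_V) = 0.
Rearranging gives the reaction functions q_V = (95 - 2q_A)/6 and q_A = (136 - 2q_V)/5.
Substituting one into the other gives q_V = 203/26 and q_A = 313/13.
Price P = 170 - 2·(829/26) = 1381/13.
Vertex's profit: (1381/13)·(203/26) - 75·(203/26) - (203/26)² = 182.8802.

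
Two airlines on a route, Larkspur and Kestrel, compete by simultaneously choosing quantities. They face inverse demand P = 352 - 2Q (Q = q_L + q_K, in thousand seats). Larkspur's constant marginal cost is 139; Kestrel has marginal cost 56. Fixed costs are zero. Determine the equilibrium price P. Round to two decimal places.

Larkspur's profit: π_L = (352 - 2Q)q_L - (139q_L). Setting ∂π_L/∂q_L = 0: 213 - 4q_L - 2(q_K) = 0.
Kestrel's profit: π_K = (352 - 2Q)q_K - (56q_K). Setting ∂π_K/∂q_K = 0: 296 - 4q_K - 2(q_L) = 0.
Best responses: q_L = (213 - 2q_K)/4, q_K = (296 - 2q_L)/4.
Substituting one into the other gives q_L = 65/3 and q_K = 379/6.
Total output Q = 509/6, so price P = 352 - 2·(509/6) = 547/3.

182.33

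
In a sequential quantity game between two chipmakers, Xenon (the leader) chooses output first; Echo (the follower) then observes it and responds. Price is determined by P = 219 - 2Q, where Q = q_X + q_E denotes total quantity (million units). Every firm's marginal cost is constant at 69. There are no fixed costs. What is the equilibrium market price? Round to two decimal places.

106.50

The follower Echo best-responds to any q_X: π_E = (219 - 2Q)q_E - 69q_E.
Setting the follower's marginal profit to zero, 150 - 2q_X - 4q_E = 0, i.e. q_E = (150 - 2q_X)/4.
Xenon substitutes q_E(q_X) into its own profit: π_X = q_X(219 - 2q_X - (150 - 2q_X)/2) - 69q_X = (144 - q_X)q_X - 69q_X.
Maximising: ∂π_X/∂q_X = 75 - 2q_X = 0, giving q_X = 75/2.
Then q_E = (150 - 2·(75/2))/4 = 75/4.
Total output Q = 225/4, so price P = 219 - 2·(225/4) = 213/2.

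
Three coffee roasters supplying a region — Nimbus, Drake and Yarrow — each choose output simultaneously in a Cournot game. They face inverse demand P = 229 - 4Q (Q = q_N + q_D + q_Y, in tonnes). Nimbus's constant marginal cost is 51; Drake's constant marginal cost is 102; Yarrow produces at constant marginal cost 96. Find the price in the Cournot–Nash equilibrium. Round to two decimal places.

119.50

Nimbus's profit: π_N = (229 - 4Q)q_N - (51q_N). Setting ∂π_N/∂q_N = 0: 178 - 8q_N - 4(q_D + q_Y) = 0.
Drake's profit: π_D = (229 - 4Q)q_D - (102q_D). Setting ∂π_D/∂q_D = 0: 127 - 8q_D - 4(q_N + q_Y) = 0.
Yarrow's first-order condition: 133 - 8q_Y - 4(q_N + q_D) = 0.
Adding the 3 first-order conditions: 438 − 16Q = 0, so Q = 219/8.
Back-substituting: q_N = (178 − 219/2)/4 = 137/8, q_D = (127 − 219/2)/4 = 35/8, q_Y = (133 − 219/2)/4 = 47/8.
Total output Q = 219/8, so price P = 229 - 4·(219/8) = 239/2.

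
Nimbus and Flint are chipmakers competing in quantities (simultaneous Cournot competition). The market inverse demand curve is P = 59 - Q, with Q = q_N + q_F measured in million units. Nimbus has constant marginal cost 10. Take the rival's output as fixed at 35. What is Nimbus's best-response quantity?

With the rival's output fixed at 35, Nimbus's profit is π_N = (59 - 35 - q_N)q_N - (10q_N) = (24 - q_N)q_N - (10q_N).
∂π_N/∂q_N = 14 - 2q_N = 0, so q_N = 7.

7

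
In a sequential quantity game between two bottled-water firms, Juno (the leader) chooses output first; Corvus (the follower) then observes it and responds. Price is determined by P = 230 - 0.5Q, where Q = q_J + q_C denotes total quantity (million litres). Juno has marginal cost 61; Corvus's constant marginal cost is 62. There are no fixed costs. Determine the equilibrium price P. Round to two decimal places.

Solve by backward induction. Given q_J, the follower Corvus maximises π_C = (230 - (1/2)q_J - (1/2)q_C)q_C - 62q_C.
∂π_C/∂q_C = 168 - (1/2)q_J - q_C = 0 gives the reaction function q_C = (168 - (1/2)q_J).
The leader anticipates this reaction. Substituting into P = 230 - 0.5Q gives P = 146 - (1/4)q_J, so π_J = (146 - (1/4)q_J)q_J - 61q_J.
Maximising: ∂π_J/∂q_J = 85 - (1/2)q_J = 0, giving q_J = 170.
Then q_C = (168 - (1/2)·170) = 83.
Total output Q = 253, so price P = 230 - (1/2)·253 = 207/2.

103.50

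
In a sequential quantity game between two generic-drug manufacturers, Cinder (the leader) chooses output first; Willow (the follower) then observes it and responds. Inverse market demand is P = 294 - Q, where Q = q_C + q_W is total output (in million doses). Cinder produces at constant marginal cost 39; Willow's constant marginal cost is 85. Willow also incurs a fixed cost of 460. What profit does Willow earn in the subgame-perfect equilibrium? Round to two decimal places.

Solve by backward induction. Given q_C, the follower Willow maximises π_W = (294 - q_C - q_W)q_W - 85q_W.
Setting the follower's marginal profit to zero, 209 - q_C - 2q_W = 0, i.e. q_W = (209 - q_C)/2.
The leader anticipates this reaction. Substituting into P = 294 - Q gives P = 379/2 - (1/2)q_C, so π_C = (379/2 - (1/2)q_C)q_C - 39q_C.
The leader's first-order condition 301/2 - q_C = 0 yields q_C = 301/2.
Then q_W = (209 - 301/2)/2 = 117/4.
Price P = 294 - 719/4 = 457/4.
Willow's profit: (457/4 - 85)·(117/4) - 460 = 395.5625.

395.56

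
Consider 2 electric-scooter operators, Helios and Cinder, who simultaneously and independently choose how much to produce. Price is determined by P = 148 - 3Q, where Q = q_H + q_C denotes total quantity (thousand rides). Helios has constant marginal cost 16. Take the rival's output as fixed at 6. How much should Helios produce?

19

With the rival's output fixed at 6, Helios's profit is π_H = (148 - 3·6 - 3q_H)q_H - (16q_H) = (130 - 3q_H)q_H - (16q_H).
∂π_H/∂q_H = 114 - 6q_H = 0, so q_H = 19.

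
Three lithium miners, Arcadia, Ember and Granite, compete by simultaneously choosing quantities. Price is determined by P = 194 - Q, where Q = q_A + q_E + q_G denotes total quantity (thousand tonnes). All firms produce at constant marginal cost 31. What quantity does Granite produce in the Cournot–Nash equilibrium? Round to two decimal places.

Each firm earns π_i = (194 - Q)q_i - 31q_i.
First-order condition (treating rivals' output as given): 163 - 2q_i - Σ_{j≠i} q_j = 0.
By symmetry each firm produces the same amount; substituting Σ_{j≠i} q_j = 2q_i yields q_i = 163/4.

40.75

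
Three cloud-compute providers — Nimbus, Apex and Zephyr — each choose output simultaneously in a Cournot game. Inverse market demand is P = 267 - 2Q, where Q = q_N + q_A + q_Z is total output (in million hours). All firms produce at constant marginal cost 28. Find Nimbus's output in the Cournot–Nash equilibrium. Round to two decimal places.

Each firm earns π_i = (267 - 2Q)q_i - 28q_i.
First-order condition (treating rivals' output as given): 239 - 4q_i - 2·Σ_{j≠i} q_j = 0.
By symmetry each firm produces the same amount; substituting Σ_{j≠i} q_j = 2q_i yields q_i = 239/8.

29.88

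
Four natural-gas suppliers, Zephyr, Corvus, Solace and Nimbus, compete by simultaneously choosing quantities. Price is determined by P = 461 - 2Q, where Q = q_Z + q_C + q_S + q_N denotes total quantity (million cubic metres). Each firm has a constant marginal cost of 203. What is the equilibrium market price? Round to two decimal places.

Each firm earns π_i = (461 - 2Q)q_i - 203q_i.
First-order condition (treating rivals' output as given): 258 - 4q_i - 2·Σ_{j≠i} q_j = 0.
With identical firms every q_j equals q_i, so Σ_{j≠i} q_j = 3q_i and 258 = 10q_i, giving q_i = 129/5.
Total output Q = 516/5, so price P = 461 - 2·(516/5) = 1273/5.

254.60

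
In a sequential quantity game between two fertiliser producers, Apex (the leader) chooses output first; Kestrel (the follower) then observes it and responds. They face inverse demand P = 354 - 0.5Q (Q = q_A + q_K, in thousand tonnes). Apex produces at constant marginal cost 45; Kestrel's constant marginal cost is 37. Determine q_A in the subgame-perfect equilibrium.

The follower Kestrel best-responds to any q_A: π_K = (354 - 0.5Q)q_K - 37q_K.
∂π_K/∂q_K = 317 - (1/2)q_A - q_K = 0 gives the reaction function q_K = (317 - (1/2)q_A).
The leader anticipates this reaction. Substituting into P = 354 - 0.5Q gives P = 391/2 - (1/4)q_A, so π_A = (391/2 - (1/4)q_A)q_A - 45q_A.
The leader's first-order condition 301/2 - (1/2)q_A = 0 yields q_A = 301.
Then q_K = (317 - (1/2)·301) = 333/2.

301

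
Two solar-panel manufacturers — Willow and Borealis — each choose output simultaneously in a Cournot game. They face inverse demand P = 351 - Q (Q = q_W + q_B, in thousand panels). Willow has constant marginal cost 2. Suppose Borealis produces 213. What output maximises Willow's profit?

With the rival's output fixed at 213, Willow's profit is π_W = (351 - 213 - q_W)q_W - (2q_W) = (138 - q_W)q_W - (2q_W).
∂π_W/∂q_W = 136 - 2q_W = 0, so q_W = 68.

68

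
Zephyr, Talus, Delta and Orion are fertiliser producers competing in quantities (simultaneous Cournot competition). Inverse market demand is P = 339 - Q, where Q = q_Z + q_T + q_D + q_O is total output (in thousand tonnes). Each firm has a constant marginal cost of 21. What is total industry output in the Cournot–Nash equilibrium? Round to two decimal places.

Each firm earns π_i = (339 - Q)q_i - 21q_i.
First-order condition (treating rivals' output as given): 318 - 2q_i - Σ_{j≠i} q_j = 0.
By symmetry each firm produces the same amount; substituting Σ_{j≠i} q_j = 3q_i yields q_i = 318/5.
Total output Q = 318/5 + 318/5 + 318/5 + 318/5 = 1272/5.

254.40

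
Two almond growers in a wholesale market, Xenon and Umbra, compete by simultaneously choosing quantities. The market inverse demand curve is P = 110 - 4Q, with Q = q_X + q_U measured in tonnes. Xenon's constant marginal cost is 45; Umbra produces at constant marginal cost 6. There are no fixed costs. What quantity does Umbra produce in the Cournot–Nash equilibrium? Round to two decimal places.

11.92

Xenon's profit: π_X = (110 - 4Q)q_X - (45q_X). Setting ∂π_X/∂q_X = 0: 65 - 8q_X - 4(q_U) = 0.
Umbra's profit: π_U = (110 - 4Q)q_U - (6q_U). Setting ∂π_U/∂q_U = 0: 104 - 8q_U - 4(q_X) = 0.
So q_X = (65 - 4q_U)/8 and q_U = (104 - 4q_X)/8.
Substituting one into the other gives q_X = 13/6 and q_U = 143/12.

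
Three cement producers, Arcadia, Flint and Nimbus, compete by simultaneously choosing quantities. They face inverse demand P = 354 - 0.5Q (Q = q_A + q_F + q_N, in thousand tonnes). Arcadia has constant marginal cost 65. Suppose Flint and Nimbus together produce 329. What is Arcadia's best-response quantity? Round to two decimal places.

124.50

With rivals' combined output fixed at 329, Arcadia's profit is π_A = (354 - (1/2)·329 - (1/2)q_A)q_A - (65q_A) = (379/2 - (1/2)q_A)q_A - (65q_A).
∂π_A/∂q_A = 249/2 - q_A = 0, so q_A = 249/2.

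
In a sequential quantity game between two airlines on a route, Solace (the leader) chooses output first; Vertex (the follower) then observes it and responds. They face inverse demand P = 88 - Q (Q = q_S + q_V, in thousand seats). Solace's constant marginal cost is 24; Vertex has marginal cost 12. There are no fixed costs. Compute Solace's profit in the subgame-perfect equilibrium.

338

Solve by backward induction. Given q_S, the follower Vertex maximises π_V = (88 - q_S - q_V)q_V - 12q_V.
Follower FOC: 76 - q_S - 2q_V = 0, so q_V(q_S) = (76 - q_S)/2.
The leader anticipates this reaction. Substituting into P = 88 - Q gives P = 50 - (1/2)q_S, so π_S = (50 - (1/2)q_S)q_S - 24q_S.
Maximising: ∂π_S/∂q_S = 26 - q_S = 0, giving q_S = 26.
Then q_V = (76 - 26)/2 = 25.
Price P = 88 - 51 = 37.
Solace's profit: (37 - 24)·26 = 338.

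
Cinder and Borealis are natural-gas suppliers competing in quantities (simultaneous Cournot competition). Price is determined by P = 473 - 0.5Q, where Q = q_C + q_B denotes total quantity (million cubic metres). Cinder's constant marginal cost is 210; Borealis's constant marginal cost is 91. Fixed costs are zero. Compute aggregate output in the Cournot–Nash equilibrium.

Cinder's profit: π_C = (473 - 0.5Q)q_C - (210q_C). Setting ∂π_C/∂q_C = 0: 263 - q_C - (1/2)(q_B) = 0.
Borealis's profit: π_B = (473 - 0.5Q)q_B - (91q_B). Setting ∂π_B/∂q_B = 0: 382 - q_B - (1/2)(q_C) = 0.
So q_C = (263 - (1/2)q_B) and q_B = (382 - (1/2)q_C).
Solving the pair: q_C = 96, q_B = 334.
Total output Q = 96 + 334 = 430.

430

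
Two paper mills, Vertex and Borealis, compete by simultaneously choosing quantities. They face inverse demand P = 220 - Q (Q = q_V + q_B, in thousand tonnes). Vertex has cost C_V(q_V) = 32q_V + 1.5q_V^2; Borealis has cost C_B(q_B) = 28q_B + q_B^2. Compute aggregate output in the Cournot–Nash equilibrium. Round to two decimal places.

70.11

Vertex's profit: π_V = (220 - Q)q_V - (32q_V + (3/2)q_V²). Setting ∂π_V/∂q_V = 0: 188 - 5q_V - (q_B) = 0.
Borealis's first-order condition: 192 - 4q_B - (q_V) = 0.
Best responses: q_V = (188 - q_B)/5, q_B = (192 - q_V)/4.
Solving the pair: q_V = 560/19, q_B = 772/19.
Total output Q = 560/19 + 772/19 = 1332/19.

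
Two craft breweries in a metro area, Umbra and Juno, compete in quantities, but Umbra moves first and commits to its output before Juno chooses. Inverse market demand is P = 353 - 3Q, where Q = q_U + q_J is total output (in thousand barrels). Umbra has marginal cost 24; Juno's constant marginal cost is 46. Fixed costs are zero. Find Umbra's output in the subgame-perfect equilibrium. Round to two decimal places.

58.50

Solve by backward induction. Given q_U, the follower Juno maximises π_J = (353 - 3q_U - 3q_J)q_J - 46q_J.
Follower FOC: 307 - 3q_U - 6q_J = 0, so q_J(q_U) = (307 - 3q_U)/6.
Umbra substitutes q_J(q_U) into its own profit: π_U = q_U(353 - 3q_U - (307 - 3q_U)/2) - 24q_U = (399/2 - (3/2)q_U)q_U - 24q_U.
Leader FOC: 351/2 - 3q_U = 0, so q_U = 117/2.
Then q_J = (307 - 3·(117/2))/6 = 263/12.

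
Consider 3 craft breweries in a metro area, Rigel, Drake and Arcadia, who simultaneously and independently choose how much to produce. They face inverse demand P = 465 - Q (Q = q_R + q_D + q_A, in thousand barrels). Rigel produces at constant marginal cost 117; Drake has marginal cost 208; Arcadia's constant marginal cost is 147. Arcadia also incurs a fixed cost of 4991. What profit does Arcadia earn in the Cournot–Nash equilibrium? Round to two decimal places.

Rigel's profit: π_R = (465 - Q)q_R - (117q_R). Setting ∂π_R/∂q_R = 0: 348 - 2q_R - (q_D + q_A) = 0.
Drake's first-order condition: 257 - 2q_D - (q_R + q_A) = 0.
Arcadia's profit: π_A = (465 - Q)q_A - (147q_A). Setting ∂π_A/∂q_A = 0: 318 - 2q_A - (q_R + q_D) = 0.
Adding the 3 conditions: 923 − 2Q − 2Q = 0, i.e. Q = 923/4.
Back-substituting: q_R = (348 − 923/4) = 469/4, q_D = (257 − 923/4) = 105/4, q_A = (318 − 923/4) = 349/4.
Price P = 465 - 923/4 = 937/4.
Arcadia's profit: (937/4 - 147)·(349/4) - 4991 = 2621.5625.

2621.56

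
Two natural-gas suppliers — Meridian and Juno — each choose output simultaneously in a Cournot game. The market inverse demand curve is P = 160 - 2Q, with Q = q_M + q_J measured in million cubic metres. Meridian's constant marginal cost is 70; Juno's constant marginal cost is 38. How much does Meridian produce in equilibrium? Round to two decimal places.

9.67

Meridian's profit: π_M = (160 - 2Q)q_M - (70q_M). Setting ∂π_M/∂q_M = 0: 90 - 4q_M - 2(q_J) = 0.
Juno's profit: π_J = (160 - 2Q)q_J - (38q_J). Setting ∂π_J/∂q_J = 0: 122 - 4q_J - 2(q_M) = 0.
So q_M = (90 - 2q_J)/4 and q_J = (122 - 2q_M)/4.
Substituting one into the other gives q_M = 29/3 and q_J = 77/3.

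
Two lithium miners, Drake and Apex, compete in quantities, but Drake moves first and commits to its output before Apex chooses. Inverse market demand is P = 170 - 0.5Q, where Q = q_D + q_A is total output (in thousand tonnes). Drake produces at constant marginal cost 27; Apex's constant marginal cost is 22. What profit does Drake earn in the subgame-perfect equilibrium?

Solve by backward induction. Given q_D, the follower Apex maximises π_A = (170 - (1/2)q_D - (1/2)q_A)q_A - 22q_A.
Follower FOC: 148 - (1/2)q_D - q_A = 0, so q_A(q_D) = (148 - (1/2)q_D).
Drake substitutes q_A(q_D) into its own profit: π_D = q_D(170 - (1/2)q_D - (148 - (1/2)q_D)/2) - 27q_D = (96 - (1/4)q_D)q_D - 27q_D.
The leader's first-order condition 69 - (1/2)q_D = 0 yields q_D = 138.
Then q_A = (148 - (1/2)·138) = 79.
Price P = 170 - (1/2)·217 = 123/2.
Drake's profit: (123/2 - 27)·138 = 4761.

4761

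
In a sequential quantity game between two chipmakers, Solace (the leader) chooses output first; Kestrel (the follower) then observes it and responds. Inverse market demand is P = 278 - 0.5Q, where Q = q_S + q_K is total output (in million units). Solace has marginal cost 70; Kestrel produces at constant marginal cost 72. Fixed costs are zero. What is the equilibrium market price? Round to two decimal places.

122.50

Solve by backward induction. Given q_S, the follower Kestrel maximises π_K = (278 - (1/2)q_S - (1/2)q_K)q_K - 72q_K.
Setting the follower's marginal profit to zero, 206 - (1/2)q_S - q_K = 0, i.e. q_K = (206 - (1/2)q_S).
Solace substitutes q_K(q_S) into its own profit: π_S = q_S(278 - (1/2)q_S - (206 - (1/2)q_S)/2) - 70q_S = (175 - (1/4)q_S)q_S - 70q_S.
The leader's first-order condition 105 - (1/2)q_S = 0 yields q_S = 210.
Then q_K = (206 - (1/2)·210) = 101.
Total output Q = 311, so price P = 278 - (1/2)·311 = 245/2.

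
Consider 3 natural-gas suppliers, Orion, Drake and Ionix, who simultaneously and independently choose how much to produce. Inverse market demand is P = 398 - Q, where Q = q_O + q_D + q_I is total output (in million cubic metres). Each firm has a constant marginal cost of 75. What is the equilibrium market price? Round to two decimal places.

Each firm earns π_i = (398 - Q)q_i - 75q_i.
First-order condition (treating rivals' output as given): 323 - 2q_i - Σ_{j≠i} q_j = 0.
With identical firms every q_j equals q_i, so Σ_{j≠i} q_j = 2q_i and 323 = 4q_i, giving q_i = 323/4.
Total output Q = 969/4, so price P = 398 - 969/4 = 623/4.

155.75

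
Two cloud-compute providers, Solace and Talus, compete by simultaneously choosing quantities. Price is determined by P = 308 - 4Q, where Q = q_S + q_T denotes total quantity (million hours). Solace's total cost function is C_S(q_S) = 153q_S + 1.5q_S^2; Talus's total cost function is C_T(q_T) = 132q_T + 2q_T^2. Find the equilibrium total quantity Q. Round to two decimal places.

Solace's profit: π_S = (308 - 4Q)q_S - (153q_S + (3/2)q_S²). Setting ∂π_S/∂q_S = 0: 155 - 11q_S - 4(q_T) = 0.
Talus's first-order condition: 176 - 12q_T - 4(q_S) = 0.
Best responses: q_S = (155 - 4q_T)/11, q_T = (176 - 4q_S)/12.
Substituting one into the other gives q_S = 289/29 and q_T = 329/29.
Total output Q = 289/29 + 329/29 = 618/29.

21.31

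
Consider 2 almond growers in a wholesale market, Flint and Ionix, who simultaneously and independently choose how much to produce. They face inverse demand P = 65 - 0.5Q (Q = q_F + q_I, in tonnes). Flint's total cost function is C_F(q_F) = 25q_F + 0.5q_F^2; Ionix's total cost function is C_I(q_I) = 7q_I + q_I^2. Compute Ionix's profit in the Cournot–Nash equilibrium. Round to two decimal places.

418.12

Flint's profit: π_F = (65 - 0.5Q)q_F - (25q_F + (1/2)q_F²). Setting ∂π_F/∂q_F = 0: 40 - 2q_F - (1/2)(q_I) = 0.
Ionix's profit: π_I = (65 - 0.5Q)q_I - (7q_I + q_I²). Setting ∂π_I/∂q_I = 0: 58 - 3q_I - (1/2)(q_F) = 0.
So q_F = (40 - (1/2)q_I)/2 and q_I = (58 - (1/2)q_F)/3.
Solving the pair: q_F = 364/23, q_I = 384/23.
Price P = 65 - (1/2)·(748/23) = 1121/23.
Ionix's profit: (1121/23)·(384/23) - 7·(384/23) - (384/23)² = 418.1172.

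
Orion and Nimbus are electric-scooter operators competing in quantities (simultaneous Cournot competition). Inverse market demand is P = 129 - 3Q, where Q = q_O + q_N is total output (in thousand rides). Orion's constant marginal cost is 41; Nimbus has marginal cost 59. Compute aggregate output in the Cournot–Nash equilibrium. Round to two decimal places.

Orion's profit: π_O = (129 - 3Q)q_O - (41q_O). Setting ∂π_O/∂q_O = 0: 88 - 6q_O - 3(q_N) = 0.
Nimbus's first-order condition: 70 - 6q_N - 3(q_O) = 0.
Best responses: q_O = (88 - 3q_N)/6, q_N = (70 - 3q_O)/6.
Solving the pair: q_O = 106/9, q_N = 52/9.
Total output Q = 106/9 + 52/9 = 158/9.

17.56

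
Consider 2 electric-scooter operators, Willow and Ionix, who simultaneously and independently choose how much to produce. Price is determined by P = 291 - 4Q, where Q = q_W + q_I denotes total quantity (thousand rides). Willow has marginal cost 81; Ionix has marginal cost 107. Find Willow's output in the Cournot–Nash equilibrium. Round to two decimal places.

19.67

Willow's profit: π_W = (291 - 4Q)q_W - (81q_W). Setting ∂π_W/∂q_W = 0: 210 - 8q_W - 4(q_I) = 0.
Ionix's first-order condition: 184 - 8q_I - 4(q_W) = 0.
Best responses: q_W = (210 - 4q_I)/8, q_I = (184 - 4q_W)/8.
Substituting one into the other gives q_W = 59/3 and q_I = 79/6.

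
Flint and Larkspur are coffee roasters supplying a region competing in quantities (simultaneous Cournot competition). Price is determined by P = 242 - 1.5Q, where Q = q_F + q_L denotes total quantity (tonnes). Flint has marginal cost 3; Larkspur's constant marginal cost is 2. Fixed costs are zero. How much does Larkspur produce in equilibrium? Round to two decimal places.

Flint's profit: π_F = (242 - 1.5Q)q_F - (3q_F). Setting ∂π_F/∂q_F = 0: 239 - 3q_F - (3/2)(q_L) = 0.
Larkspur's profit: π_L = (242 - 1.5Q)q_L - (2q_L). Setting ∂π_L/∂q_L = 0: 240 - 3q_L - (3/2)(q_F) = 0.
So q_F = (239 - (3/2)q_L)/3 and q_L = (240 - (3/2)q_F)/3.
Solving the pair: q_F = 476/9, q_L = 482/9.

53.56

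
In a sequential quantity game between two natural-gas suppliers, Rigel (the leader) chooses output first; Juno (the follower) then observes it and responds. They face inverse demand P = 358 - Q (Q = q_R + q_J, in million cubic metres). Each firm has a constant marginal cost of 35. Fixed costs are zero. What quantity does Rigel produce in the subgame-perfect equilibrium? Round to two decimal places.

161.50

The follower Juno best-responds to any q_R: π_J = (358 - Q)q_J - 35q_J.
Follower FOC: 323 - q_R - 2q_J = 0, so q_J(q_R) = (323 - q_R)/2.
The leader anticipates this reaction. Substituting into P = 358 - Q gives P = 393/2 - (1/2)q_R, so π_R = (393/2 - (1/2)q_R)q_R - 35q_R.
Maximising: ∂π_R/∂q_R = 323/2 - q_R = 0, giving q_R = 323/2.
Then q_J = (323 - 323/2)/2 = 323/4.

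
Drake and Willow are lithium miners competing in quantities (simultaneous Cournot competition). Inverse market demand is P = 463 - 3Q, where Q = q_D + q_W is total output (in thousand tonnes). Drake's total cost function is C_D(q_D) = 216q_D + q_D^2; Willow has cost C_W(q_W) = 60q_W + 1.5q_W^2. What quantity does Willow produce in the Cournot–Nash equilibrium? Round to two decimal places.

39.41

Drake's profit: π_D = (463 - 3Q)q_D - (216q_D + q_D²). Setting ∂π_D/∂q_D = 0: 247 - 8q_D - 3(q_W) = 0.
Willow's profit: π_W = (463 - 3Q)q_W - (60q_W + (3/2)q_W²). Setting ∂π_W/∂q_W = 0: 403 - 9q_W - 3(q_D) = 0.
Rearranging gives the reaction functions q_D = (247 - 3q_W)/8 and q_W = (403 - 3q_D)/9.
Substituting one into the other gives q_D = 338/21 and q_W = 39.4127.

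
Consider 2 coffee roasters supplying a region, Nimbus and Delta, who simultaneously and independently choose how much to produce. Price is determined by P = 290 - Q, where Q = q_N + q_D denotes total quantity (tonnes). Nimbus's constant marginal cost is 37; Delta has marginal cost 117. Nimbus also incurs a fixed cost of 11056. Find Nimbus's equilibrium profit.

Nimbus's profit: π_N = (290 - Q)q_N - (37q_N). Setting ∂π_N/∂q_N = 0: 253 - 2q_N - (q_D) = 0.
Delta's profit: π_D = (290 - Q)q_D - (117q_D). Setting ∂π_D/∂q_D = 0: 173 - 2q_D - (q_N) = 0.
Best responses: q_N = (253 - q_D)/2, q_D = (173 - q_N)/2.
Substituting one into the other gives q_N = 111 and q_D = 31.
Price P = 290 - 142 = 148.
Nimbus's profit: (148 - 37)·111 - 11056 = 1265.

1265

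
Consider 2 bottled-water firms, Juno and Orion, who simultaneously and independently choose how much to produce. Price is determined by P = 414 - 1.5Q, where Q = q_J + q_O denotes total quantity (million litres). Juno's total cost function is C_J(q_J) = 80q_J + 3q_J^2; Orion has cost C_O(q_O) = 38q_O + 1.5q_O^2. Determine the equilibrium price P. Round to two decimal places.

Juno's profit: π_J = (414 - 1.5Q)q_J - (80q_J + 3q_J²). Setting ∂π_J/∂q_J = 0: 334 - 9q_J - (3/2)(q_O) = 0.
Orion's first-order condition: 376 - 6q_O - (3/2)(q_J) = 0.
Rearranging gives the reaction functions q_J = (334 - (3/2)q_O)/9 and q_O = (376 - (3/2)q_J)/6.
Solving the pair: q_J = 640/23, q_O = 55.7101.
Total output Q = 83.5362, so price P = 414 - (3/2)·83.5362 = 288.6957.

288.70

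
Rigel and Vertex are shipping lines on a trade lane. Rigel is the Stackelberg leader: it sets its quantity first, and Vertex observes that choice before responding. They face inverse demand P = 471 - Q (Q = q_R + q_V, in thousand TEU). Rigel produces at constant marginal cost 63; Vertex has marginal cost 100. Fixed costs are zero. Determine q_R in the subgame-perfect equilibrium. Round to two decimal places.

Solve by backward induction. Given q_R, the follower Vertex maximises π_V = (471 - q_R - q_V)q_V - 100q_V.
Setting the follower's marginal profit to zero, 371 - q_R - 2q_V = 0, i.e. q_V = (371 - q_R)/2.
The leader anticipates this reaction. Substituting into P = 471 - Q gives P = 571/2 - (1/2)q_R, so π_R = (571/2 - (1/2)q_R)q_R - 63q_R.
The leader's first-order condition 445/2 - q_R = 0 yields q_R = 445/2.
Then q_V = (371 - 445/2)/2 = 297/4.

222.50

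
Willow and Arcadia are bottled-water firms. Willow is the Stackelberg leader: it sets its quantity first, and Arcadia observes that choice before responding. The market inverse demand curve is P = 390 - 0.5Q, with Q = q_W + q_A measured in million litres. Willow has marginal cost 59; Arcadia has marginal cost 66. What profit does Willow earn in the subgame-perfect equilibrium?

Solve by backward induction. Given q_W, the follower Arcadia maximises π_A = (390 - (1/2)q_W - (1/2)q_A)q_A - 66q_A.
Setting the follower's marginal profit to zero, 324 - (1/2)q_W - q_A = 0, i.e. q_A = (324 - (1/2)q_W).
Willow substitutes q_A(q_W) into its own profit: π_W = q_W(390 - (1/2)q_W - (324 - (1/2)q_W)/2) - 59q_W = (228 - (1/4)q_W)q_W - 59q_W.
The leader's first-order condition 169 - (1/2)q_W = 0 yields q_W = 338.
Then q_A = (324 - (1/2)·338) = 155.
Price P = 390 - (1/2)·493 = 287/2.
Willow's profit: (287/2 - 59)·338 = 28561.

28561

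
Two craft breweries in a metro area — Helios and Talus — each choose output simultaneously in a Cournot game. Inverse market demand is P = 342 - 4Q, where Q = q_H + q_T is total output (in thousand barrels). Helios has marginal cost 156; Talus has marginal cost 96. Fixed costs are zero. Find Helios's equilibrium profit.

441

Helios's profit: π_H = (342 - 4Q)q_H - (156q_H). Setting ∂π_H/∂q_H = 0: 186 - 8q_H - 4(q_T) = 0.
Talus's first-order condition: 246 - 8q_T - 4(q_H) = 0.
Best responses: q_H = (186 - 4q_T)/8, q_T = (246 - 4q_H)/8.
Solving the pair: q_H = 21/2, q_T = 51/2.
Price P = 342 - 4·36 = 198.
Helios's profit: (198 - 156)·(21/2) = 441.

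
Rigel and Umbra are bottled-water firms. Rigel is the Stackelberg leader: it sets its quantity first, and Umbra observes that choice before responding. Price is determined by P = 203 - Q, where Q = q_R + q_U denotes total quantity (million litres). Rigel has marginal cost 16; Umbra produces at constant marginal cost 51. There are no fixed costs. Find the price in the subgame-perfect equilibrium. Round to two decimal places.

Solve by backward induction. Given q_R, the follower Umbra maximises π_U = (203 - q_R - q_U)q_U - 51q_U.
Setting the follower's marginal profit to zero, 152 - q_R - 2q_U = 0, i.e. q_U = (152 - q_R)/2.
Rigel substitutes q_U(q_R) into its own profit: π_R = q_R(203 - q_R - (152 - q_R)/2) - 16q_R = (127 - (1/2)q_R)q_R - 16q_R.
Maximising: ∂π_R/∂q_R = 111 - q_R = 0, giving q_R = 111.
Then q_U = (152 - 111)/2 = 41/2.
Total output Q = 263/2, so price P = 203 - 263/2 = 143/2.

71.50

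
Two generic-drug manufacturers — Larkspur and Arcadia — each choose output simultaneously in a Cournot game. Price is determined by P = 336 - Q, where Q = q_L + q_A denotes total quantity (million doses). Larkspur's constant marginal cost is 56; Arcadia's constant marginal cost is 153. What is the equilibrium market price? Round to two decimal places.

181.67

Larkspur's profit: π_L = (336 - Q)q_L - (56q_L). Setting ∂π_L/∂q_L = 0: 280 - 2q_L - (q_A) = 0.
Arcadia's first-order condition: 183 - 2q_A - (q_L) = 0.
So q_L = (280 - q_A)/2 and q_A = (183 - q_L)/2.
Substituting one into the other gives q_L = 377/3 and q_A = 86/3.
Total output Q = 463/3, so price P = 336 - 463/3 = 545/3.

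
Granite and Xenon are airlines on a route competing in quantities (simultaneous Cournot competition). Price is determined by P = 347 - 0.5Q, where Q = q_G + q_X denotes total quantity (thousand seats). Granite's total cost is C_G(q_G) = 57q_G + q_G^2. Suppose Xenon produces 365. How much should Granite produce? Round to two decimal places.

With the rival's output fixed at 365, Granite's profit is π_G = (347 - (1/2)·365 - (1/2)q_G)q_G - (57q_G + q_G²) = (329/2 - (1/2)q_G)q_G - (57q_G + q_G²).
∂π_G/∂q_G = 215/2 - 3q_G = 0, so q_G = 215/6.

35.83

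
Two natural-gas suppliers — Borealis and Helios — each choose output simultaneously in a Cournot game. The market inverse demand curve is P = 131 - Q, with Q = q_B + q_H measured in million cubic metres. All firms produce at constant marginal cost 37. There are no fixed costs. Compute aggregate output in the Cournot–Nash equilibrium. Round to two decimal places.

Each firm earns π_i = (131 - Q)q_i - 37q_i.
Setting ∂π_i/∂q_i = 0 with rivals' quantities fixed: 94 - 2q_i - q_j = 0.
By symmetry each firm produces the same amount; substituting q_j = q_i yields q_i = 94/3.
Total output Q = 94/3 + 94/3 = 188/3.

62.67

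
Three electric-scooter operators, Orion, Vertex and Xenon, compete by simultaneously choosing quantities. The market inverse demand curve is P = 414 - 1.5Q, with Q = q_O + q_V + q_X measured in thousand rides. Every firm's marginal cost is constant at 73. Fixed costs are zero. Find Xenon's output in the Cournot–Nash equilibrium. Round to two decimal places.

A representative firm's profit is π_i = q_i(414 - 1.5Q) - 73q_i.
Setting ∂π_i/∂q_i = 0 with rivals' quantities fixed: 341 - 3q_i - (3/2)·Σ_{j≠i} q_j = 0.
With identical firms every q_j equals q_i, so Σ_{j≠i} q_j = 2q_i and 341 = 6q_i, giving q_i = 341/6.

56.83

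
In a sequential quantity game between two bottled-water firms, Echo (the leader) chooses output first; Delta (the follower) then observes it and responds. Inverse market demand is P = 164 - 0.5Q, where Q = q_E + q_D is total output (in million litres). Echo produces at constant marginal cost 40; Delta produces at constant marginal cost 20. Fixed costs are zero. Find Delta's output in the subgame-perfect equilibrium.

92

Solve by backward induction. Given q_E, the follower Delta maximises π_D = (164 - (1/2)q_E - (1/2)q_D)q_D - 20q_D.
∂π_D/∂q_D = 144 - (1/2)q_E - q_D = 0 gives the reaction function q_D = (144 - (1/2)q_E).
Echo substitutes q_D(q_E) into its own profit: π_E = q_E(164 - (1/2)q_E - (144 - (1/2)q_E)/2) - 40q_E = (92 - (1/4)q_E)q_E - 40q_E.
Maximising: ∂π_E/∂q_E = 52 - (1/2)q_E = 0, giving q_E = 104.
Then q_D = (144 - (1/2)·104) = 92.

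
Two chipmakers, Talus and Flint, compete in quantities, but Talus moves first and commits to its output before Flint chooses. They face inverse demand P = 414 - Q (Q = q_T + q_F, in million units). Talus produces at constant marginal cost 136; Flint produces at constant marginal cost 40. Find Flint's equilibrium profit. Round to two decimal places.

The follower Flint best-responds to any q_T: π_F = (414 - Q)q_F - 40q_F.
Follower FOC: 374 - q_T - 2q_F = 0, so q_F(q_T) = (374 - q_T)/2.
Talus substitutes q_F(q_T) into its own profit: π_T = q_T(414 - q_T - (374 - q_T)/2) - 136q_T = (227 - (1/2)q_T)q_T - 136q_T.
Leader FOC: 91 - q_T = 0, so q_T = 91.
Then q_F = (374 - 91)/2 = 283/2.
Price P = 414 - 465/2 = 363/2.
Flint's profit: (363/2 - 40)·(283/2) = 20022.2500.

20022.25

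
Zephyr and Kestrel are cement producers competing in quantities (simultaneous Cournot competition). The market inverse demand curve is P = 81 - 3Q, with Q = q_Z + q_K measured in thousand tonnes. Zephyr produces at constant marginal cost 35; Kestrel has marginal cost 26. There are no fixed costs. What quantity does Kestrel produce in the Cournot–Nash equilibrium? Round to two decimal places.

7.11

Zephyr's profit: π_Z = (81 - 3Q)q_Z - (35q_Z). Setting ∂π_Z/∂q_Z = 0: 46 - 6q_Z - 3(q_K) = 0.
Kestrel's profit: π_K = (81 - 3Q)q_K - (26q_K). Setting ∂π_K/∂q_K = 0: 55 - 6q_K - 3(q_Z) = 0.
Rearranging gives the reaction functions q_Z = (46 - 3q_K)/6 and q_K = (55 - 3q_Z)/6.
Solving the pair: q_Z = 37/9, q_K = 64/9.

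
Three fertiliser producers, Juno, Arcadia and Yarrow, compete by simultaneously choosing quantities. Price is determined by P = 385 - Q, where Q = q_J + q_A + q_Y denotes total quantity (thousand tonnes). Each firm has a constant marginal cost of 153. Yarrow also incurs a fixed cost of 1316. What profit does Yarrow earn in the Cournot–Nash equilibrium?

2048

A representative firm's profit is π_i = q_i(385 - Q) - 153q_i.
First-order condition (treating rivals' output as given): 232 - 2q_i - Σ_{j≠i} q_j = 0.
With identical firms every q_j equals q_i, so Σ_{j≠i} q_j = 2q_i and 232 = 4q_i, giving q_i = 58.
Price P = 385 - 174 = 211.
Yarrow's profit: (211 - 153)·58 - 1316 = 2048.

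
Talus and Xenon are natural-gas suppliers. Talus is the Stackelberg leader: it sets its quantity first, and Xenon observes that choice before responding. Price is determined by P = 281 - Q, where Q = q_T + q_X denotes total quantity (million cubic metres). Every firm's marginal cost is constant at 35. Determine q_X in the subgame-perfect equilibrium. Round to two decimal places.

61.50

The follower Xenon best-responds to any q_T: π_X = (281 - Q)q_X - 35q_X.
Setting the follower's marginal profit to zero, 246 - q_T - 2q_X = 0, i.e. q_X = (246 - q_T)/2.
Talus substitutes q_X(q_T) into its own profit: π_T = q_T(281 - q_T - (246 - q_T)/2) - 35q_T = (158 - (1/2)q_T)q_T - 35q_T.
The leader's first-order condition 123 - q_T = 0 yields q_T = 123.
Then q_X = (246 - 123)/2 = 123/2.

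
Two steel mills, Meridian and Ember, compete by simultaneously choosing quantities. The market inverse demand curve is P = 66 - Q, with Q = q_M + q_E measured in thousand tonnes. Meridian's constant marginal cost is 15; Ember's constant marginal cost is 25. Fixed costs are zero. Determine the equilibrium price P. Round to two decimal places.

35.33

Meridian's profit: π_M = (66 - Q)q_M - (15q_M). Setting ∂π_M/∂q_M = 0: 51 - 2q_M - (q_E) = 0.
Ember's first-order condition: 41 - 2q_E - (q_M) = 0.
Rearranging gives the reaction functions q_M = (51 - q_E)/2 and q_E = (41 - q_M)/2.
Substituting one into the other gives q_M = 61/3 and q_E = 31/3.
Total output Q = 92/3, so price P = 66 - 92/3 = 106/3.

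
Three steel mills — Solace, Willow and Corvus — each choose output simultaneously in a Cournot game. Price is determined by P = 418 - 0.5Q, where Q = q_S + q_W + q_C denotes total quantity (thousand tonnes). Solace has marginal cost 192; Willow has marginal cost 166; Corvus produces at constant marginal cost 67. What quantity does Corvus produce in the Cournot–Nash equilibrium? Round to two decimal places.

Solace's profit: π_S = (418 - 0.5Q)q_S - (192q_S). Setting ∂π_S/∂q_S = 0: 226 - q_S - (1/2)(q_W + q_C) = 0.
Willow's first-order condition: 252 - q_W - (1/2)(q_S + q_C) = 0.
Corvus's profit: π_C = (418 - 0.5Q)q_C - (67q_C). Setting ∂π_C/∂q_C = 0: 351 - q_C - (1/2)(q_S + q_W) = 0.
Adding the 3 conditions: 829 − Q − Q = 0, i.e. Q = 829/2.
Back-substituting: q_S = (226 − 829/4)/(1/2) = 75/2, q_W = (252 − 829/4)/(1/2) = 179/2, q_C = (351 − 829/4)/(1/2) = 575/2.

287.50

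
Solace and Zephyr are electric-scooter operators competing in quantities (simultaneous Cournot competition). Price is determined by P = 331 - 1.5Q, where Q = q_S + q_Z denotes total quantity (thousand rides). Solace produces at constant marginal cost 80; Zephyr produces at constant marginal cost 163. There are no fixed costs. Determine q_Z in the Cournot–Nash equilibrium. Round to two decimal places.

18.89

Solace's profit: π_S = (331 - 1.5Q)q_S - (80q_S). Setting ∂π_S/∂q_S = 0: 251 - 3q_S - (3/2)(q_Z) = 0.
Zephyr's profit: π_Z = (331 - 1.5Q)q_Z - (163q_Z). Setting ∂π_Z/∂q_Z = 0: 168 - 3q_Z - (3/2)(q_S) = 0.
Best responses: q_S = (251 - (3/2)q_Z)/3, q_Z = (168 - (3/2)q_S)/3.
Solving the pair: q_S = 668/9, q_Z = 170/9.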